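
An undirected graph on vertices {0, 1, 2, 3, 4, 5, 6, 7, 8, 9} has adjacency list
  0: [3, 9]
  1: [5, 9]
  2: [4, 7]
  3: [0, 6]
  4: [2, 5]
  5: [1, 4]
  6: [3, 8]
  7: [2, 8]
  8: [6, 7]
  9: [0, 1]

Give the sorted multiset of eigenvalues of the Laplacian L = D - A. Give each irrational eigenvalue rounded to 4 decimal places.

[0, 0.3820, 0.3820, 1.3820, 1.3820, 2.6180, 2.6180, 3.6180, 3.6180, 4]

With the vertex order [0, 1, 2, 3, 4, 5, 6, 7, 8, 9], the degrees are [2, 2, 2, 2, 2, 2, 2, 2, 2, 2], giving D = diag(2, 2, 2, 2, 2, 2, 2, 2, 2, 2) and L = D - A. Since every row of L sums to 0, the all-ones vector is in the kernel and 0 is an eigenvalue. The eigenvalues sum to 20, which equals trace(L) = 2|E|.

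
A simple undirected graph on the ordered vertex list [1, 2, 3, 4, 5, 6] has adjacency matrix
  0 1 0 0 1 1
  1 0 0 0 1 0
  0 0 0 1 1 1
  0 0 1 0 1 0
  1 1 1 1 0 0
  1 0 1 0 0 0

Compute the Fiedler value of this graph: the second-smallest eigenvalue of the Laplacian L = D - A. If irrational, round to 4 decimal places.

1.3820

With the vertex order [1, 2, 3, 4, 5, 6], the degrees are [3, 2, 3, 2, 4, 2], giving D = diag(3, 2, 3, 2, 4, 2) and L = D - A. The smallest Laplacian eigenvalue is always 0. The next one, lambda_2 = 1.3820, measures how hard the graph is to disconnect: larger values mean better connectivity. By the matrix-tree theorem the graph has (1/6) * product of the nonzero eigenvalues = 30 spanning trees.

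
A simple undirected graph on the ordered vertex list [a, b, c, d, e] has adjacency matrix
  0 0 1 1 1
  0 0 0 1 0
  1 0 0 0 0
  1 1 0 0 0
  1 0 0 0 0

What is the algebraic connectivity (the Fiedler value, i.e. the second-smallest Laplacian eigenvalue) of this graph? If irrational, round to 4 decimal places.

0.5188

Reading degrees in the order [a, b, c, d, e] gives [3, 1, 1, 2, 1]; set D = diag(3, 1, 1, 2, 1) and form L = D - A. Computing the eigenvalues of L and sorting gives [0, 0.5188, 1, 2.3111, 4.1701]. The Fiedler value lambda_2 = 0.5188 is strictly positive, so the graph is connected.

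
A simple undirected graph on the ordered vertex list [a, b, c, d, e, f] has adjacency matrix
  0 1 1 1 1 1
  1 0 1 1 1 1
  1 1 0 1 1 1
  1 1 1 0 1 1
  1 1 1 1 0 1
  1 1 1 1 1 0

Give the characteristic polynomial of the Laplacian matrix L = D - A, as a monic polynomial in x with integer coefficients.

x^6 - 30x^5 + 360x^4 - 2160x^3 + 6480x^2 - 7776x

Reading degrees in the order [a, b, c, d, e, f] gives [5, 5, 5, 5, 5, 5]; set D = diag(5, 5, 5, 5, 5, 5) and form L = D - A. L has integer entries, so p(x) = det(xI - L) has integer coefficients. Expanding the determinant yields x^6 - 30x^5 + 360x^4 - 2160x^3 + 6480x^2 - 7776x. The coefficient of x^5 equals -trace(L) = -30, matching the sum of degrees. By the matrix-tree theorem the graph has (1/6) * product of the nonzero eigenvalues = 1296 spanning trees.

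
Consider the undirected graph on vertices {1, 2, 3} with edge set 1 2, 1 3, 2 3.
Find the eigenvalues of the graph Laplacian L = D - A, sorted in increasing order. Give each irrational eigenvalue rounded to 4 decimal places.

Reading degrees in the order [1, 2, 3] gives [2, 2, 2]; set D = diag(2, 2, 2) and form L = D - A. Diagonalising L (or applying a numerical eigensolver to the 3x3 matrix) gives the spectrum above. The single zero eigenvalue shows the graph is connected. By the matrix-tree theorem the graph has (1/3) * product of the nonzero eigenvalues = 3 spanning trees.

[0, 3, 3]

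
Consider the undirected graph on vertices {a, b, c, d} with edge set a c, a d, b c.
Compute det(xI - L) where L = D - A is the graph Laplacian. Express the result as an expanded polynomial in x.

With the vertex order [a, b, c, d], the degrees are [2, 1, 2, 1], giving D = diag(2, 1, 2, 1) and L = D - A. L has integer entries, so p(x) = det(xI - L) has integer coefficients. Expanding the determinant yields x^4 - 6x^3 + 10x^2 - 4x. The coefficient of x^3 equals -trace(L) = -6, matching the sum of degrees. By the matrix-tree theorem the graph has (1/4) * product of the nonzero eigenvalues = 1 spanning tree. The eigenvalues sum to 6, which equals trace(L) = 2|E|.

x^4 - 6x^3 + 10x^2 - 4x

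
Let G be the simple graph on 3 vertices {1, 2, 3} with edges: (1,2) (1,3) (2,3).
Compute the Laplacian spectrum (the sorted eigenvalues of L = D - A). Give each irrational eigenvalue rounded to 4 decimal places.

[0, 3, 3]

Reading degrees in the order [1, 2, 3] gives [2, 2, 2]; set D = diag(2, 2, 2) and form L = D - A. Since every row of L sums to 0, the all-ones vector is in the kernel and 0 is an eigenvalue. By the matrix-tree theorem the graph has (1/3) * product of the nonzero eigenvalues = 3 spanning trees.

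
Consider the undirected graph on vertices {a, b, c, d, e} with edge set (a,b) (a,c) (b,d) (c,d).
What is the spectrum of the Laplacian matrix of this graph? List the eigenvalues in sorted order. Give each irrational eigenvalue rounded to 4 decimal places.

Each diagonal entry of L is the vertex degree and each off-diagonal entry is -1 where an edge is present, 0 otherwise; in the order [a, b, c, d, e] the diagonal is [2, 2, 2, 2, 0]. Since every row of L sums to 0, the all-ones vector is in the kernel and 0 is an eigenvalue. The 2 zero eigenvalues correspond to the 2 connected components. The eigenvalues sum to 8, which equals trace(L) = 2|E|. There are 2 zeros in the spectrum, matching the 2 components.

[0, 0, 2, 2, 4]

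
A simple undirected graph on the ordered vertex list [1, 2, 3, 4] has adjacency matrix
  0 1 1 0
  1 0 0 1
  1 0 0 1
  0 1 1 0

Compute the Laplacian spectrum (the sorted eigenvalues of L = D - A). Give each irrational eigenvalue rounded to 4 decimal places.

With the vertex order [1, 2, 3, 4], the degrees are [2, 2, 2, 2], giving D = diag(2, 2, 2, 2) and L = D - A. The multiplicity of 0 as a Laplacian eigenvalue equals the number of connected components. The single zero eigenvalue shows the graph is connected. The eigenvalues sum to 8, which equals trace(L) = 2|E|.

[0, 2, 2, 4]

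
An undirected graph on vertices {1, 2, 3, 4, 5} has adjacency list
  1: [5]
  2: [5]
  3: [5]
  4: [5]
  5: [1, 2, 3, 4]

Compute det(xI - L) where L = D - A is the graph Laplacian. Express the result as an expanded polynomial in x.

x^5 - 8x^4 + 18x^3 - 16x^2 + 5x

Reading degrees in the order [1, 2, 3, 4, 5] gives [1, 1, 1, 1, 4]; set D = diag(1, 1, 1, 1, 4) and form L = D - A. Computing det(xI - L) by cofactor expansion (or equivalently via sum-over-permutations) gives x^5 - 8x^4 + 18x^3 - 16x^2 + 5x. The coefficient of x^4 equals -trace(L) = -8, matching the sum of degrees. The eigenvalues sum to 8, which equals trace(L) = 2|E|.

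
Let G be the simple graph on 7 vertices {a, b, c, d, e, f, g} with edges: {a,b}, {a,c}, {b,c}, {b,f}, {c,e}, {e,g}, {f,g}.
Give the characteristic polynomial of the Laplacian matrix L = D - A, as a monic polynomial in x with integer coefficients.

With the vertex order [a, b, c, d, e, f, g], the degrees are [2, 3, 3, 0, 2, 2, 2], giving D = diag(2, 3, 3, 0, 2, 2, 2) and L = D - A. Computing det(xI - L) by cofactor expansion (or equivalently via sum-over-permutations) gives x^7 - 14x^6 + 74x^5 - 182x^4 + 205x^3 - 84x^2. Since p(0) = det(-L) = 0, x divides p(x). The largest eigenvalue, 4.4142, is at most the vertex count 7.

x^7 - 14x^6 + 74x^5 - 182x^4 + 205x^3 - 84x^2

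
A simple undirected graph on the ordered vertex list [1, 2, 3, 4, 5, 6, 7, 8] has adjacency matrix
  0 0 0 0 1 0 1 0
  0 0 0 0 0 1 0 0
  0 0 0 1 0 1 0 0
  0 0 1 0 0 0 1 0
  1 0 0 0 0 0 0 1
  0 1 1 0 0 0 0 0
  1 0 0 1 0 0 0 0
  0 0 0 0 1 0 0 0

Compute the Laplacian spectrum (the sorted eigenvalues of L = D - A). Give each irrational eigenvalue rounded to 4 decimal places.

[0, 0.1522, 0.5858, 1.2346, 2, 2.7654, 3.4142, 3.8478]

With the vertex order [1, 2, 3, 4, 5, 6, 7, 8], the degrees are [2, 1, 2, 2, 2, 2, 2, 1], giving D = diag(2, 1, 2, 2, 2, 2, 2, 1) and L = D - A. L is symmetric positive semidefinite, so every eigenvalue is real and nonnegative. The largest eigenvalue, 3.8478, is at most the vertex count 8. There is one zero in the spectrum, matching the 1 component.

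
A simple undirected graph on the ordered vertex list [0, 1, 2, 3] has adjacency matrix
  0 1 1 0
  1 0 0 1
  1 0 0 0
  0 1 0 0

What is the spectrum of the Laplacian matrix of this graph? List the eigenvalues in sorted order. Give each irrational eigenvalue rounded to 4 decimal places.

Reading degrees in the order [0, 1, 2, 3] gives [2, 2, 1, 1]; set D = diag(2, 2, 1, 1) and form L = D - A. L is symmetric positive semidefinite, so every eigenvalue is real and nonnegative. By the matrix-tree theorem the graph has (1/4) * product of the nonzero eigenvalues = 1 spanning tree.

[0, 0.5858, 2, 3.4142]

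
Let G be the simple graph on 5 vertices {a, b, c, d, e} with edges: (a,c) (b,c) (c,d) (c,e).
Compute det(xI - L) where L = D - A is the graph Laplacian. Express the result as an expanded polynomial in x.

x^5 - 8x^4 + 18x^3 - 16x^2 + 5x

With the vertex order [a, b, c, d, e], the degrees are [1, 1, 4, 1, 1], giving D = diag(1, 1, 4, 1, 1) and L = D - A. The eigenvalues of L are [0, 1, 1, 1, 5]; the characteristic polynomial is the product of (x - lambda_i), which multiplies out to x^5 - 8x^4 + 18x^3 - 16x^2 + 5x. The coefficient of x^4 equals -trace(L) = -8, matching the sum of degrees. The largest eigenvalue, 5, is at most the vertex count 5. There is one zero in the spectrum, matching the 1 component.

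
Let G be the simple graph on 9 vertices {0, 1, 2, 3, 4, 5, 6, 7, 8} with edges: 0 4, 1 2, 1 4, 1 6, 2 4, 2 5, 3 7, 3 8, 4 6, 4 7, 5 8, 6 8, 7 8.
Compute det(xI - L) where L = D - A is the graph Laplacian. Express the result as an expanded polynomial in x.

x^9 - 26x^8 + 282x^7 - 1658x^6 + 5745x^5 - 11932x^4 + 14403x^3 - 9182x^2 + 2358x

Each diagonal entry of L is the vertex degree and each off-diagonal entry is -1 where an edge is present, 0 otherwise; in the order [0, 1, 2, 3, 4, 5, 6, 7, 8] the diagonal is [1, 3, 3, 2, 5, 2, 3, 3, 4]. Computing det(xI - L) by cofactor expansion (or equivalently via sum-over-permutations) gives x^9 - 26x^8 + 282x^7 - 1658x^6 + 5745x^5 - 11932x^4 + 14403x^3 - 9182x^2 + 2358x. The coefficient of x^8 equals -trace(L) = -26, matching the sum of degrees. By the matrix-tree theorem the graph has (1/9) * product of the nonzero eigenvalues = 262 spanning trees. The eigenvalues sum to 26, which equals trace(L) = 2|E|.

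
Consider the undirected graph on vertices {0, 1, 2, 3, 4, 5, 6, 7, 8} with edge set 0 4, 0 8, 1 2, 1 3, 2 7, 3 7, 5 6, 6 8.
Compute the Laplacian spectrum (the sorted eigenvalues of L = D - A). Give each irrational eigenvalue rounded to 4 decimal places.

[0, 0, 0.3820, 1.3820, 2, 2, 2.6180, 3.6180, 4]

With the vertex order [0, 1, 2, 3, 4, 5, 6, 7, 8], the degrees are [2, 2, 2, 2, 1, 1, 2, 2, 2], giving D = diag(2, 2, 2, 2, 1, 1, 2, 2, 2) and L = D - A. The multiplicity of 0 as a Laplacian eigenvalue equals the number of connected components. The 2 zero eigenvalues correspond to the 2 connected components. There are 2 zeros in the spectrum, matching the 2 components.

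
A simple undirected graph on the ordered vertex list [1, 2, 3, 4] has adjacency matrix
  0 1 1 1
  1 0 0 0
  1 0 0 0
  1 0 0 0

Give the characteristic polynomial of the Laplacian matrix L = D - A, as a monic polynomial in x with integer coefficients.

Reading degrees in the order [1, 2, 3, 4] gives [3, 1, 1, 1]; set D = diag(3, 1, 1, 1) and form L = D - A. Computing det(xI - L) by cofactor expansion (or equivalently via sum-over-permutations) gives x^4 - 6x^3 + 9x^2 - 4x. The coefficient of x^3 equals -trace(L) = -6, matching the sum of degrees. The eigenvalues sum to 6, which equals trace(L) = 2|E|. The largest eigenvalue, 4, is at most the vertex count 4.

x^4 - 6x^3 + 9x^2 - 4x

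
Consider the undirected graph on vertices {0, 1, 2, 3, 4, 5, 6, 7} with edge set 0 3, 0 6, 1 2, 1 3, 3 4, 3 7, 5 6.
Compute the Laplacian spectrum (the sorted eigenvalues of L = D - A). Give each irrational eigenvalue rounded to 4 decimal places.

With the vertex order [0, 1, 2, 3, 4, 5, 6, 7], the degrees are [2, 2, 1, 4, 1, 1, 2, 1], giving D = diag(2, 2, 1, 4, 1, 1, 2, 1) and L = D - A. L is symmetric positive semidefinite, so every eigenvalue is real and nonnegative. The single zero eigenvalue shows the graph is connected. The eigenvalues sum to 14, which equals trace(L) = 2|E|.

[0, 0.2538, 0.5472, 1, 1.4689, 2.4066, 3.1504, 5.1732]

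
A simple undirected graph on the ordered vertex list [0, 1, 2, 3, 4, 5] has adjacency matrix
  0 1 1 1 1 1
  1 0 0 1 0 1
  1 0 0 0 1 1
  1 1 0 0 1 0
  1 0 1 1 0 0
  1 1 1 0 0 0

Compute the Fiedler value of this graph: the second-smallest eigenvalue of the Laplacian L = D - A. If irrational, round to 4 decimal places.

Reading degrees in the order [0, 1, 2, 3, 4, 5] gives [5, 3, 3, 3, 3, 3]; set D = diag(5, 3, 3, 3, 3, 3) and form L = D - A. Computing the eigenvalues of L and sorting gives [0, 2.3820, 2.3820, 4.6180, 4.6180, 6]. The Fiedler value lambda_2 = 2.3820 is strictly positive, so the graph is connected. By the matrix-tree theorem the graph has (1/6) * product of the nonzero eigenvalues = 121 spanning trees.

2.3820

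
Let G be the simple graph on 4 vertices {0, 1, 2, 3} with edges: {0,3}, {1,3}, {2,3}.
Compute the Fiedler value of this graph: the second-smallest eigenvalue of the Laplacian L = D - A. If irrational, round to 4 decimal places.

Each diagonal entry of L is the vertex degree and each off-diagonal entry is -1 where an edge is present, 0 otherwise; in the order [0, 1, 2, 3] the diagonal is [1, 1, 1, 3]. The smallest Laplacian eigenvalue is always 0. The next one, lambda_2 = 1, measures how hard the graph is to disconnect: larger values mean better connectivity. The eigenvalues sum to 6, which equals trace(L) = 2|E|. By the matrix-tree theorem the graph has (1/4) * product of the nonzero eigenvalues = 1 spanning tree.

1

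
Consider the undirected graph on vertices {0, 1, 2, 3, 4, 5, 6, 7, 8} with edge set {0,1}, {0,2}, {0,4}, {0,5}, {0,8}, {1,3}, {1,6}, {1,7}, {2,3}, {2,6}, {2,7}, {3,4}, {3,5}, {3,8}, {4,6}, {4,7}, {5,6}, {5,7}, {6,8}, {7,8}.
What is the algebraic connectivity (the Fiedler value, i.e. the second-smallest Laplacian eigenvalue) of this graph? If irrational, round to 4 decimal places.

Reading degrees in the order [0, 1, 2, 3, 4, 5, 6, 7, 8] gives [5, 4, 4, 5, 4, 4, 5, 5, 4]; set D = diag(5, 4, 4, 5, 4, 4, 5, 5, 4) and form L = D - A. The smallest Laplacian eigenvalue is always 0. The next one, lambda_2 = 4, measures how hard the graph is to disconnect: larger values mean better connectivity. The largest eigenvalue, 9, is at most the vertex count 9. There is one zero in the spectrum, matching the 1 component.

4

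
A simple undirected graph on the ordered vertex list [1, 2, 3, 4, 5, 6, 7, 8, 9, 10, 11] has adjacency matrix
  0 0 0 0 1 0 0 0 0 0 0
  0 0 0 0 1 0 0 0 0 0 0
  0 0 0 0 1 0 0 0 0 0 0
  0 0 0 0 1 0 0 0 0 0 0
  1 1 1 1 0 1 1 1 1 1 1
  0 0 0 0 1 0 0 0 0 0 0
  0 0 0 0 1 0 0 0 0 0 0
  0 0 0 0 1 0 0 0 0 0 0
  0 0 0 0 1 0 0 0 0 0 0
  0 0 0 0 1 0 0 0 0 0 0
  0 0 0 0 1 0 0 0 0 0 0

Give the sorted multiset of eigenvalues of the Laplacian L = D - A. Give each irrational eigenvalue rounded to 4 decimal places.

With the vertex order [1, 2, 3, 4, 5, 6, 7, 8, 9, 10, 11], the degrees are [1, 1, 1, 1, 10, 1, 1, 1, 1, 1, 1], giving D = diag(1, 1, 1, 1, 10, 1, 1, 1, 1, 1, 1) and L = D - A. L is symmetric positive semidefinite, so every eigenvalue is real and nonnegative. The largest eigenvalue, 11, is at most the vertex count 11.

[0, 1, 1, 1, 1, 1, 1, 1, 1, 1, 11]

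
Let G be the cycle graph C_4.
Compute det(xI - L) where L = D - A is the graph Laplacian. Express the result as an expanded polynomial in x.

x^4 - 8x^3 + 20x^2 - 16x

The graph has 4 vertices and degree multiset [2, 2, 2, 2]; D is the diagonal matrix of degrees and L = D - A. L has integer entries, so p(x) = det(xI - L) has integer coefficients. Expanding the determinant yields x^4 - 8x^3 + 20x^2 - 16x. The constant term is 0 because L is singular (the all-ones vector lies in its kernel). By the matrix-tree theorem the graph has (1/4) * product of the nonzero eigenvalues = 4 spanning trees. There is one zero in the spectrum, matching the 1 component.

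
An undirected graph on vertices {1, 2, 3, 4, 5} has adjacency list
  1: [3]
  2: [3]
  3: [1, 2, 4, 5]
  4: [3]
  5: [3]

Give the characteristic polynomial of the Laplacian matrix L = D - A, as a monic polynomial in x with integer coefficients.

With the vertex order [1, 2, 3, 4, 5], the degrees are [1, 1, 4, 1, 1], giving D = diag(1, 1, 4, 1, 1) and L = D - A. L has integer entries, so p(x) = det(xI - L) has integer coefficients. Expanding the determinant yields x^5 - 8x^4 + 18x^3 - 16x^2 + 5x. Since p(0) = det(-L) = 0, x divides p(x).

x^5 - 8x^4 + 18x^3 - 16x^2 + 5x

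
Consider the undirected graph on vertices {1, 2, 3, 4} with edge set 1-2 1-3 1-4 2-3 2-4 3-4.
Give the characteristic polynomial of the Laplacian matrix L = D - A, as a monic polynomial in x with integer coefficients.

Reading degrees in the order [1, 2, 3, 4] gives [3, 3, 3, 3]; set D = diag(3, 3, 3, 3) and form L = D - A. The eigenvalues of L are [0, 4, 4, 4]; the characteristic polynomial is the product of (x - lambda_i), which multiplies out to x^4 - 12x^3 + 48x^2 - 64x. The coefficient of x^3 equals -trace(L) = -12, matching the sum of degrees.

x^4 - 12x^3 + 48x^2 - 64x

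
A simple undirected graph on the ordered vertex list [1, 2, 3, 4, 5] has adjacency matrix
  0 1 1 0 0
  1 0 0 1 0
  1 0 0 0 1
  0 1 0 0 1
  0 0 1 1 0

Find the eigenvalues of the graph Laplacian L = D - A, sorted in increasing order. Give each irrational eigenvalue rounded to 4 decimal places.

Reading degrees in the order [1, 2, 3, 4, 5] gives [2, 2, 2, 2, 2]; set D = diag(2, 2, 2, 2, 2) and form L = D - A. L is symmetric positive semidefinite, so every eigenvalue is real and nonnegative. The largest eigenvalue, 3.6180, is at most the vertex count 5. The eigenvalues sum to 10, which equals trace(L) = 2|E|.

[0, 1.3820, 1.3820, 3.6180, 3.6180]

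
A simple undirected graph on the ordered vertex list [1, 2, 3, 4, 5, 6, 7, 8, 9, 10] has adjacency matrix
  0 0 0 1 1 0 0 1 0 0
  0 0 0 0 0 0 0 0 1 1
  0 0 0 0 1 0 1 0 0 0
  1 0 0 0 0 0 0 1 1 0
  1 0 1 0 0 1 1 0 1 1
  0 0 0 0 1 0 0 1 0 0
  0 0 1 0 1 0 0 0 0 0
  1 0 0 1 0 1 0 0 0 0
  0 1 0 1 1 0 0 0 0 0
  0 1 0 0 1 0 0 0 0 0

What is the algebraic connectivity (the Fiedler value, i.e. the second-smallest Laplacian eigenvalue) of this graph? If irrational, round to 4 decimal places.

Each diagonal entry of L is the vertex degree and each off-diagonal entry is -1 where an edge is present, 0 otherwise; in the order [1, 2, 3, 4, 5, 6, 7, 8, 9, 10] the diagonal is [3, 2, 2, 3, 6, 2, 2, 3, 3, 2]. The smallest Laplacian eigenvalue is always 0. The next one, lambda_2 = 0.7910, measures how hard the graph is to disconnect: larger values mean better connectivity. The eigenvalues sum to 28, which equals trace(L) = 2|E|.

0.7910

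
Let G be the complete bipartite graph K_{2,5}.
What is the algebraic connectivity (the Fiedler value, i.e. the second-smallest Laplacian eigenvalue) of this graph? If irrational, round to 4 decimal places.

2

The graph has 7 vertices and degree multiset [5, 5, 2, 2, 2, 2, 2]; D is the diagonal matrix of degrees and L = D - A. Computing the eigenvalues of L and sorting gives [0, 2, 2, 2, 2, 5, 7]. The Fiedler value lambda_2 = 2 is strictly positive, so the graph is connected. The eigenvalues sum to 20, which equals trace(L) = 2|E|.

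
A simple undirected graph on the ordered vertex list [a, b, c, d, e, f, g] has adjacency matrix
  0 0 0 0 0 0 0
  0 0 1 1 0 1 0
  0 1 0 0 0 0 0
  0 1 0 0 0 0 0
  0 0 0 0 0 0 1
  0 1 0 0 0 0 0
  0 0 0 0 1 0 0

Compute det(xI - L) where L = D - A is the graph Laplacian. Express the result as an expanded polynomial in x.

Each diagonal entry of L is the vertex degree and each off-diagonal entry is -1 where an edge is present, 0 otherwise; in the order [a, b, c, d, e, f, g] the diagonal is [0, 3, 1, 1, 1, 1, 1]. Computing det(xI - L) by cofactor expansion (or equivalently via sum-over-permutations) gives x^7 - 8x^6 + 21x^5 - 22x^4 + 8x^3. The constant term is 0 because L is singular (the all-ones vector lies in its kernel). There are 3 zeros in the spectrum, matching the 3 components. The largest eigenvalue, 4, is at most the vertex count 7.

x^7 - 8x^6 + 21x^5 - 22x^4 + 8x^3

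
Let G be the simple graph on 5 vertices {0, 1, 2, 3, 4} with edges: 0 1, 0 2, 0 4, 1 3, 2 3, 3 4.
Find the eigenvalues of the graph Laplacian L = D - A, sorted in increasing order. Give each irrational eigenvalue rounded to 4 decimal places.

[0, 2, 2, 3, 5]

Reading degrees in the order [0, 1, 2, 3, 4] gives [3, 2, 2, 3, 2]; set D = diag(3, 2, 2, 3, 2) and form L = D - A. Since every row of L sums to 0, the all-ones vector is in the kernel and 0 is an eigenvalue. The single zero eigenvalue shows the graph is connected.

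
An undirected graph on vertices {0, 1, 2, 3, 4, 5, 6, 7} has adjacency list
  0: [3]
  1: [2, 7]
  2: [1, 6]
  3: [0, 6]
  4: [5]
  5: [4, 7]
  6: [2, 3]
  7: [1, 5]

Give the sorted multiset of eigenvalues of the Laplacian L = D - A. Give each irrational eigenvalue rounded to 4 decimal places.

With the vertex order [0, 1, 2, 3, 4, 5, 6, 7], the degrees are [1, 2, 2, 2, 1, 2, 2, 2], giving D = diag(1, 2, 2, 2, 1, 2, 2, 2) and L = D - A. Since every row of L sums to 0, the all-ones vector is in the kernel and 0 is an eigenvalue. The single zero eigenvalue shows the graph is connected. By the matrix-tree theorem the graph has (1/8) * product of the nonzero eigenvalues = 1 spanning tree. There is one zero in the spectrum, matching the 1 component.

[0, 0.1522, 0.5858, 1.2346, 2, 2.7654, 3.4142, 3.8478]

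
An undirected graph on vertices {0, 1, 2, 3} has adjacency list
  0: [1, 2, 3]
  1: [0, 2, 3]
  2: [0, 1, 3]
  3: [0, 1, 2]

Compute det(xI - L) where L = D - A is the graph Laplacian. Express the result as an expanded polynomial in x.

Reading degrees in the order [0, 1, 2, 3] gives [3, 3, 3, 3]; set D = diag(3, 3, 3, 3) and form L = D - A. The eigenvalues of L are [0, 4, 4, 4]; the characteristic polynomial is the product of (x - lambda_i), which multiplies out to x^4 - 12x^3 + 48x^2 - 64x. Since p(0) = det(-L) = 0, x divides p(x).

x^4 - 12x^3 + 48x^2 - 64x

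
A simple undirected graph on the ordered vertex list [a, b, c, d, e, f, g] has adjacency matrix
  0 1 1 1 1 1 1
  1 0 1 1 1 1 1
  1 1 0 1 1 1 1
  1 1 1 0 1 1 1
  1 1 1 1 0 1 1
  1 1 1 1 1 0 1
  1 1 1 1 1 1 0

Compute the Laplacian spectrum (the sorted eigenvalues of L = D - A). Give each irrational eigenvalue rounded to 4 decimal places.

Each diagonal entry of L is the vertex degree and each off-diagonal entry is -1 where an edge is present, 0 otherwise; in the order [a, b, c, d, e, f, g] the diagonal is [6, 6, 6, 6, 6, 6, 6]. The multiplicity of 0 as a Laplacian eigenvalue equals the number of connected components. The single zero eigenvalue shows the graph is connected. The eigenvalues sum to 42, which equals trace(L) = 2|E|. There is one zero in the spectrum, matching the 1 component.

[0, 7, 7, 7, 7, 7, 7]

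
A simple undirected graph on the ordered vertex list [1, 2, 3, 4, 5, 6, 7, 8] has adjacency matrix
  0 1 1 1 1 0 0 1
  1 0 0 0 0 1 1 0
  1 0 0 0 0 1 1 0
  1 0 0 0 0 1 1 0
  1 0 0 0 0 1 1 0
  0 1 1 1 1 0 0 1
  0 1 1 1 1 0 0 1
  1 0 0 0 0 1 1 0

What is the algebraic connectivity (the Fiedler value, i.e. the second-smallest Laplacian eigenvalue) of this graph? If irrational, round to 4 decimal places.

3

With the vertex order [1, 2, 3, 4, 5, 6, 7, 8], the degrees are [5, 3, 3, 3, 3, 5, 5, 3], giving D = diag(5, 3, 3, 3, 3, 5, 5, 3) and L = D - A. Computing the eigenvalues of L and sorting gives [0, 3, 3, 3, 3, 5, 5, 8]. The Fiedler value lambda_2 = 3 is strictly positive, so the graph is connected. By the matrix-tree theorem the graph has (1/8) * product of the nonzero eigenvalues = 2025 spanning trees. The eigenvalues sum to 30, which equals trace(L) = 2|E|.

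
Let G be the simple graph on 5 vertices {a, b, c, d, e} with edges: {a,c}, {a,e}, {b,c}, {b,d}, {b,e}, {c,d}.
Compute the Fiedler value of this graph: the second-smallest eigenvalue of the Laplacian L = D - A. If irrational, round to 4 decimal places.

1.3820

With the vertex order [a, b, c, d, e], the degrees are [2, 3, 3, 2, 2], giving D = diag(2, 3, 3, 2, 2) and L = D - A. The smallest Laplacian eigenvalue is always 0. The next one, lambda_2 = 1.3820, measures how hard the graph is to disconnect: larger values mean better connectivity. By the matrix-tree theorem the graph has (1/5) * product of the nonzero eigenvalues = 11 spanning trees.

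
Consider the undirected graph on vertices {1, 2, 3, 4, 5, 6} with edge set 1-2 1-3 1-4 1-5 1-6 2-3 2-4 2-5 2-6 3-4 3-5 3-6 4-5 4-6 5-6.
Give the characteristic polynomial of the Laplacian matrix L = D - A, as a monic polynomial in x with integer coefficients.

Each diagonal entry of L is the vertex degree and each off-diagonal entry is -1 where an edge is present, 0 otherwise; in the order [1, 2, 3, 4, 5, 6] the diagonal is [5, 5, 5, 5, 5, 5]. The eigenvalues of L are [0, 6, 6, 6, 6, 6]; the characteristic polynomial is the product of (x - lambda_i), which multiplies out to x^6 - 30x^5 + 360x^4 - 2160x^3 + 6480x^2 - 7776x. The coefficient of x^5 equals -trace(L) = -30, matching the sum of degrees. There is one zero in the spectrum, matching the 1 component.

x^6 - 30x^5 + 360x^4 - 2160x^3 + 6480x^2 - 7776x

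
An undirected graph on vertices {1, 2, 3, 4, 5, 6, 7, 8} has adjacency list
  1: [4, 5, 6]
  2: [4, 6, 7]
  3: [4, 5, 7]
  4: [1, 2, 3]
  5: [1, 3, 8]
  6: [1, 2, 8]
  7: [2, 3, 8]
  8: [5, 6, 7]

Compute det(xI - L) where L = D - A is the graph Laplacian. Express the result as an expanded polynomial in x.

x^8 - 24x^7 + 240x^6 - 1296x^5 + 4080x^4 - 7488x^3 + 7424x^2 - 3072x

With the vertex order [1, 2, 3, 4, 5, 6, 7, 8], the degrees are [3, 3, 3, 3, 3, 3, 3, 3], giving D = diag(3, 3, 3, 3, 3, 3, 3, 3) and L = D - A. The eigenvalues of L are [0, 2, 2, 2, 4, 4, 4, 6]; the characteristic polynomial is the product of (x - lambda_i), which multiplies out to x^8 - 24x^7 + 240x^6 - 1296x^5 + 4080x^4 - 7488x^3 + 7424x^2 - 3072x. The coefficient of x^7 equals -trace(L) = -24, matching the sum of degrees. By the matrix-tree theorem the graph has (1/8) * product of the nonzero eigenvalues = 384 spanning trees. The largest eigenvalue, 6, is at most the vertex count 8.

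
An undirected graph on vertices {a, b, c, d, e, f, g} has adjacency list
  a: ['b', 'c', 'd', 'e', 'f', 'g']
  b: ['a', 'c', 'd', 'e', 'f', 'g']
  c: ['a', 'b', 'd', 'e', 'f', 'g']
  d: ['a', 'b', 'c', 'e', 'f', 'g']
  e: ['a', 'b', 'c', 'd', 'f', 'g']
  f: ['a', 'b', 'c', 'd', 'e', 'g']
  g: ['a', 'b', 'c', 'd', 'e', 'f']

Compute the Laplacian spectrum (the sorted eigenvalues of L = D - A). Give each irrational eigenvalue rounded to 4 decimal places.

[0, 7, 7, 7, 7, 7, 7]

Reading degrees in the order [a, b, c, d, e, f, g] gives [6, 6, 6, 6, 6, 6, 6]; set D = diag(6, 6, 6, 6, 6, 6, 6) and form L = D - A. Diagonalising L (or applying a numerical eigensolver to the 7x7 matrix) gives the spectrum above. The single zero eigenvalue shows the graph is connected. The largest eigenvalue, 7, is at most the vertex count 7.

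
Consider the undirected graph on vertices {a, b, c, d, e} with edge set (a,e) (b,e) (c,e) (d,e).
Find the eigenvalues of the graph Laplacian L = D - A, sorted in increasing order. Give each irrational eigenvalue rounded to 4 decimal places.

[0, 1, 1, 1, 5]

Each diagonal entry of L is the vertex degree and each off-diagonal entry is -1 where an edge is present, 0 otherwise; in the order [a, b, c, d, e] the diagonal is [1, 1, 1, 1, 4]. Diagonalising L (or applying a numerical eigensolver to the 5x5 matrix) gives the spectrum above. The single zero eigenvalue shows the graph is connected.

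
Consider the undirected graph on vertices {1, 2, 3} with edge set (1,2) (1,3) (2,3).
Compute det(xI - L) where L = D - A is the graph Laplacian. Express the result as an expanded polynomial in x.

x^3 - 6x^2 + 9x

Each diagonal entry of L is the vertex degree and each off-diagonal entry is -1 where an edge is present, 0 otherwise; in the order [1, 2, 3] the diagonal is [2, 2, 2]. L has integer entries, so p(x) = det(xI - L) has integer coefficients. Expanding the determinant yields x^3 - 6x^2 + 9x. The coefficient of x^2 equals -trace(L) = -6, matching the sum of degrees.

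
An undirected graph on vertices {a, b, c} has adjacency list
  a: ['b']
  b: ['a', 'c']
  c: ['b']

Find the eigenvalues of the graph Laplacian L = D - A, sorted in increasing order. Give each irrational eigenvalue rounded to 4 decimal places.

Each diagonal entry of L is the vertex degree and each off-diagonal entry is -1 where an edge is present, 0 otherwise; in the order [a, b, c] the diagonal is [1, 2, 1]. Diagonalising L (or applying a numerical eigensolver to the 3x3 matrix) gives the spectrum above. The single zero eigenvalue shows the graph is connected. The largest eigenvalue, 3, is at most the vertex count 3. There is one zero in the spectrum, matching the 1 component.

[0, 1, 3]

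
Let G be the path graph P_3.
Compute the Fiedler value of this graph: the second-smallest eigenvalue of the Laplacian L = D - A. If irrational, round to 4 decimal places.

1

The graph has 3 vertices and degree multiset [2, 1, 1]; D is the diagonal matrix of degrees and L = D - A. Computing the eigenvalues of L and sorting gives [0, 1, 3]. The Fiedler value lambda_2 = 1 is strictly positive, so the graph is connected.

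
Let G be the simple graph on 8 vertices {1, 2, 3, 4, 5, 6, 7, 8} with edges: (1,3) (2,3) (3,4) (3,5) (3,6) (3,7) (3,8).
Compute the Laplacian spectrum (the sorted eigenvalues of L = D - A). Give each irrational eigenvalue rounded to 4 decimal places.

With the vertex order [1, 2, 3, 4, 5, 6, 7, 8], the degrees are [1, 1, 7, 1, 1, 1, 1, 1], giving D = diag(1, 1, 7, 1, 1, 1, 1, 1) and L = D - A. Since every row of L sums to 0, the all-ones vector is in the kernel and 0 is an eigenvalue. The single zero eigenvalue shows the graph is connected. By the matrix-tree theorem the graph has (1/8) * product of the nonzero eigenvalues = 1 spanning tree. The largest eigenvalue, 8, is at most the vertex count 8.

[0, 1, 1, 1, 1, 1, 1, 8]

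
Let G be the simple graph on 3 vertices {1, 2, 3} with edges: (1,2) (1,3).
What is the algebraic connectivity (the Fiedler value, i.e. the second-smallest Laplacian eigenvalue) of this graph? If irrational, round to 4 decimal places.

Each diagonal entry of L is the vertex degree and each off-diagonal entry is -1 where an edge is present, 0 otherwise; in the order [1, 2, 3] the diagonal is [2, 1, 1]. The smallest Laplacian eigenvalue is always 0. The next one, lambda_2 = 1, measures how hard the graph is to disconnect: larger values mean better connectivity. The largest eigenvalue, 3, is at most the vertex count 3. The eigenvalues sum to 4, which equals trace(L) = 2|E|.

1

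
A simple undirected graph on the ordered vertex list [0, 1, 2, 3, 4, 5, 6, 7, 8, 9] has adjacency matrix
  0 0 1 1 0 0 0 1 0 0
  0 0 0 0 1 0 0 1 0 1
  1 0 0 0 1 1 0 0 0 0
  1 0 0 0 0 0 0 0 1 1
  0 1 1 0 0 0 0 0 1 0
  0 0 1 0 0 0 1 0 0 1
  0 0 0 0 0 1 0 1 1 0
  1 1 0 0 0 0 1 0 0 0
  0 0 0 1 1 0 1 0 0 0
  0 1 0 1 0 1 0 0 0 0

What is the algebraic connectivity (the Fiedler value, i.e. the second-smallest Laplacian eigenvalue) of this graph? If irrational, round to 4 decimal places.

2

Each diagonal entry of L is the vertex degree and each off-diagonal entry is -1 where an edge is present, 0 otherwise; in the order [0, 1, 2, 3, 4, 5, 6, 7, 8, 9] the diagonal is [3, 3, 3, 3, 3, 3, 3, 3, 3, 3]. The sorted Laplacian eigenvalues are [0, 2, 2, 2, 2, 2, 5, 5, 5, 5]; the algebraic connectivity is the second entry, 2. The largest eigenvalue, 5, is at most the vertex count 10.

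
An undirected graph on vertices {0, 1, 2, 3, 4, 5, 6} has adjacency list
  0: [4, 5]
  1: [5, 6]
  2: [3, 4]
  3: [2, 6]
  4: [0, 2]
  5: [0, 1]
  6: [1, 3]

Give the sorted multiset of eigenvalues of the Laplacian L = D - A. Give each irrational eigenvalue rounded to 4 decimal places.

Reading degrees in the order [0, 1, 2, 3, 4, 5, 6] gives [2, 2, 2, 2, 2, 2, 2]; set D = diag(2, 2, 2, 2, 2, 2, 2) and form L = D - A. The multiplicity of 0 as a Laplacian eigenvalue equals the number of connected components. The single zero eigenvalue shows the graph is connected. The eigenvalues sum to 14, which equals trace(L) = 2|E|.

[0, 0.7530, 0.7530, 2.4450, 2.4450, 3.8019, 3.8019]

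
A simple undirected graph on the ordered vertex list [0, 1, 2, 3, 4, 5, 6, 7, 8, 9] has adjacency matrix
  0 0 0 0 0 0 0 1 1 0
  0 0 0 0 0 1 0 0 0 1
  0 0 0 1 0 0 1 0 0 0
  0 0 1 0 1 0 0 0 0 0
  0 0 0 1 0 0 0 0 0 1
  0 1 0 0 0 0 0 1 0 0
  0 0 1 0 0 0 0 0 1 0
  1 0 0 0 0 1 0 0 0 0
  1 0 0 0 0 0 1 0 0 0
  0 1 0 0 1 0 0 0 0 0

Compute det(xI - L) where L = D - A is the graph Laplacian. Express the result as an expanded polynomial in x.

x^10 - 20x^9 + 170x^8 - 800x^7 + 2275x^6 - 4004x^5 + 4290x^4 - 2640x^3 + 825x^2 - 100x

With the vertex order [0, 1, 2, 3, 4, 5, 6, 7, 8, 9], the degrees are [2, 2, 2, 2, 2, 2, 2, 2, 2, 2], giving D = diag(2, 2, 2, 2, 2, 2, 2, 2, 2, 2) and L = D - A. L has integer entries, so p(x) = det(xI - L) has integer coefficients. Expanding the determinant yields x^10 - 20x^9 + 170x^8 - 800x^7 + 2275x^6 - 4004x^5 + 4290x^4 - 2640x^3 + 825x^2 - 100x. The coefficient of x^9 equals -trace(L) = -20, matching the sum of degrees. By the matrix-tree theorem the graph has (1/10) * product of the nonzero eigenvalues = 10 spanning trees.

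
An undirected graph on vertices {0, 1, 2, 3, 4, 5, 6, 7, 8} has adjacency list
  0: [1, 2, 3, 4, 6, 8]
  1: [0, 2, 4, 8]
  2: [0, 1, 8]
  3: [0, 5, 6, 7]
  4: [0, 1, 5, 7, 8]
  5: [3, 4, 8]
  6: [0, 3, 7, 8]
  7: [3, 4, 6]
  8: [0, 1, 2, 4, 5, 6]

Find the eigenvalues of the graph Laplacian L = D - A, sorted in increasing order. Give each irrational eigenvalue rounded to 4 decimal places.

Reading degrees in the order [0, 1, 2, 3, 4, 5, 6, 7, 8] gives [6, 4, 3, 4, 5, 3, 4, 3, 6]; set D = diag(6, 4, 3, 4, 5, 3, 4, 3, 6) and form L = D - A. Diagonalising L (or applying a numerical eigensolver to the 9x9 matrix) gives the spectrum above. The single zero eigenvalue shows the graph is connected. There is one zero in the spectrum, matching the 1 component. The eigenvalues sum to 38, which equals trace(L) = 2|E|.

[0, 1.7973, 2.6847, 3.7428, 4.2052, 4.8961, 5.9232, 7.2691, 7.4816]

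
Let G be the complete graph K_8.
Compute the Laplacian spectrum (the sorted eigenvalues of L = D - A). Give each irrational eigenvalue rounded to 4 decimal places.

The graph has 8 vertices and degree multiset [7, 7, 7, 7, 7, 7, 7, 7]; D is the diagonal matrix of degrees and L = D - A. Since every row of L sums to 0, the all-ones vector is in the kernel and 0 is an eigenvalue. The single zero eigenvalue shows the graph is connected.

[0, 8, 8, 8, 8, 8, 8, 8]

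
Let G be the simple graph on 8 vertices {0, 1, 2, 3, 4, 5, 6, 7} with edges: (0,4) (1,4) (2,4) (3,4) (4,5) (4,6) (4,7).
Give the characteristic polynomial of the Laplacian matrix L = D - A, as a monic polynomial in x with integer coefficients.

x^8 - 14x^7 + 63x^6 - 140x^5 + 175x^4 - 126x^3 + 49x^2 - 8x

With the vertex order [0, 1, 2, 3, 4, 5, 6, 7], the degrees are [1, 1, 1, 1, 7, 1, 1, 1], giving D = diag(1, 1, 1, 1, 7, 1, 1, 1) and L = D - A. Computing det(xI - L) by cofactor expansion (or equivalently via sum-over-permutations) gives x^8 - 14x^7 + 63x^6 - 140x^5 + 175x^4 - 126x^3 + 49x^2 - 8x. Since p(0) = det(-L) = 0, x divides p(x). The eigenvalues sum to 14, which equals trace(L) = 2|E|.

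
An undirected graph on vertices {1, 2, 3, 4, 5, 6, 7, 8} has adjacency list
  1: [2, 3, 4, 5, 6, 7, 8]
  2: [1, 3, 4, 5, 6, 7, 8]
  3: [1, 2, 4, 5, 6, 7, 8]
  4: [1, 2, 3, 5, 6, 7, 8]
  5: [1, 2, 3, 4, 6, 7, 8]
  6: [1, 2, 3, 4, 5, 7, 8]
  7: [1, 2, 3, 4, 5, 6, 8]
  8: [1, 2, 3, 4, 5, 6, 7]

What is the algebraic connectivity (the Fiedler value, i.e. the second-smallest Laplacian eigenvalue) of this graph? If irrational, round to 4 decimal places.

8

Reading degrees in the order [1, 2, 3, 4, 5, 6, 7, 8] gives [7, 7, 7, 7, 7, 7, 7, 7]; set D = diag(7, 7, 7, 7, 7, 7, 7, 7) and form L = D - A. The sorted Laplacian eigenvalues are [0, 8, 8, 8, 8, 8, 8, 8]; the algebraic connectivity is the second entry, 8. The largest eigenvalue, 8, is at most the vertex count 8.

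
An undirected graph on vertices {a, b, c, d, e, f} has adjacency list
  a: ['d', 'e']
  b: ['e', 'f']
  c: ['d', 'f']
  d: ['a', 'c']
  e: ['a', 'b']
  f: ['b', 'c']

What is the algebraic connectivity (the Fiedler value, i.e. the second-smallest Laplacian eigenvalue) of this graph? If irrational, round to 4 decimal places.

1

Reading degrees in the order [a, b, c, d, e, f] gives [2, 2, 2, 2, 2, 2]; set D = diag(2, 2, 2, 2, 2, 2) and form L = D - A. The smallest Laplacian eigenvalue is always 0. The next one, lambda_2 = 1, measures how hard the graph is to disconnect: larger values mean better connectivity.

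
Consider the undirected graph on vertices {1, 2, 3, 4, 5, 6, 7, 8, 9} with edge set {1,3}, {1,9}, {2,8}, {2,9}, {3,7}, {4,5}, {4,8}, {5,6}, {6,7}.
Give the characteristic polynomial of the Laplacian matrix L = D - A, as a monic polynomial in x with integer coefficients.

Reading degrees in the order [1, 2, 3, 4, 5, 6, 7, 8, 9] gives [2, 2, 2, 2, 2, 2, 2, 2, 2]; set D = diag(2, 2, 2, 2, 2, 2, 2, 2, 2) and form L = D - A. Computing det(xI - L) by cofactor expansion (or equivalently via sum-over-permutations) gives x^9 - 18x^8 + 135x^7 - 546x^6 + 1287x^5 - 1782x^4 + 1386x^3 - 540x^2 + 81x. Since p(0) = det(-L) = 0, x divides p(x). There is one zero in the spectrum, matching the 1 component. The eigenvalues sum to 18, which equals trace(L) = 2|E|.

x^9 - 18x^8 + 135x^7 - 546x^6 + 1287x^5 - 1782x^4 + 1386x^3 - 540x^2 + 81x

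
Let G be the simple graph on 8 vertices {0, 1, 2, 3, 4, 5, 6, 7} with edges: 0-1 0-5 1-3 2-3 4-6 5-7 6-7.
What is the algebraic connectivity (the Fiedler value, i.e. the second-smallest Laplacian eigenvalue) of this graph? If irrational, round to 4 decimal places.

0.1522

Each diagonal entry of L is the vertex degree and each off-diagonal entry is -1 where an edge is present, 0 otherwise; in the order [0, 1, 2, 3, 4, 5, 6, 7] the diagonal is [2, 2, 1, 2, 1, 2, 2, 2]. The sorted Laplacian eigenvalues are [0, 0.1522, 0.5858, 1.2346, 2, 2.7654, 3.4142, 3.8478]; the algebraic connectivity is the second entry, 0.1522. There is one zero in the spectrum, matching the 1 component. The largest eigenvalue, 3.8478, is at most the vertex count 8.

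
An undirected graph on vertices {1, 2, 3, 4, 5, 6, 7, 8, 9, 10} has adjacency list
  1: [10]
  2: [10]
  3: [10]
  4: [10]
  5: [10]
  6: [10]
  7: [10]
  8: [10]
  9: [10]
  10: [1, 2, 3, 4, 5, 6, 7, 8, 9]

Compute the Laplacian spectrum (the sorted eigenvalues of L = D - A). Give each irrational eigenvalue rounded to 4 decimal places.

[0, 1, 1, 1, 1, 1, 1, 1, 1, 10]

Each diagonal entry of L is the vertex degree and each off-diagonal entry is -1 where an edge is present, 0 otherwise; in the order [1, 2, 3, 4, 5, 6, 7, 8, 9, 10] the diagonal is [1, 1, 1, 1, 1, 1, 1, 1, 1, 9]. L is symmetric positive semidefinite, so every eigenvalue is real and nonnegative. There is one zero in the spectrum, matching the 1 component. By the matrix-tree theorem the graph has (1/10) * product of the nonzero eigenvalues = 1 spanning tree.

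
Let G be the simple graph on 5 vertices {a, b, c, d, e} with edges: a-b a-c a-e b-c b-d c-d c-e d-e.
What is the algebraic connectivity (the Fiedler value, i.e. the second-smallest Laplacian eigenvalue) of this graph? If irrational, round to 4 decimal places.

3

With the vertex order [a, b, c, d, e], the degrees are [3, 3, 4, 3, 3], giving D = diag(3, 3, 4, 3, 3) and L = D - A. The sorted Laplacian eigenvalues are [0, 3, 3, 5, 5]; the algebraic connectivity is the second entry, 3.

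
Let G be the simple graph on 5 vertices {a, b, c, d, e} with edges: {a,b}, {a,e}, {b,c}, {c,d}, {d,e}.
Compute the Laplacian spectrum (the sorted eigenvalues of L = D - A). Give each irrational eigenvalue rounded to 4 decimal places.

[0, 1.3820, 1.3820, 3.6180, 3.6180]

Each diagonal entry of L is the vertex degree and each off-diagonal entry is -1 where an edge is present, 0 otherwise; in the order [a, b, c, d, e] the diagonal is [2, 2, 2, 2, 2]. The multiplicity of 0 as a Laplacian eigenvalue equals the number of connected components. The single zero eigenvalue shows the graph is connected. The largest eigenvalue, 3.6180, is at most the vertex count 5.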